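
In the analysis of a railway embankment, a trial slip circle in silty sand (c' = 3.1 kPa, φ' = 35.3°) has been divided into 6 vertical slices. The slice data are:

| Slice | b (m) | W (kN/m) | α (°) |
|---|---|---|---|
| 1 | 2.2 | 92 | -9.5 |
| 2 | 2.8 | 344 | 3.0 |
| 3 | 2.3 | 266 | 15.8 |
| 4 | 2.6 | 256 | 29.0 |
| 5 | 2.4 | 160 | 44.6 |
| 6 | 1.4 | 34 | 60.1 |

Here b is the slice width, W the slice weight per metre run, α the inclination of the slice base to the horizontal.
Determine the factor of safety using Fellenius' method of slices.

FS = 2.32

Ordinary method of slices: FS = Σ[c'·Δl_i + (W_i cosα_i)·tanφ'] / Σ W_i sinα_i, with Δl_i = b_i / cosα_i.
Slice 1: Δl = 2.2/cos(-9.5°) = 2.231 m; N'_1 = 92·cos(-9.5°) = 90.7; c'Δl = 6.91; W sinα = -15.2
Slice 2: Δl = 2.8/cos3.0° = 2.804 m; N'_2 = 344·cos3.0° = 343.5; c'Δl = 8.69; W sinα = 18.0
Slice 3: Δl = 2.3/cos15.8° = 2.390 m; N'_3 = 266·cos15.8° = 255.9; c'Δl = 7.41; W sinα = 72.4
Slice 4: Δl = 2.6/cos29.0° = 2.973 m; N'_4 = 256·cos29.0° = 223.9; c'Δl = 9.22; W sinα = 124.1
Slice 5: Δl = 2.4/cos44.6° = 3.371 m; N'_5 = 160·cos44.6° = 113.9; c'Δl = 10.45; W sinα = 112.3
Slice 6: Δl = 1.4/cos60.1° = 2.808 m; N'_6 = 34·cos60.1° = 16.9; c'Δl = 8.71; W sinα = 29.5
Σc'Δl = 51.4 kN/m; ΣN' = 1045.0 kN/m; ΣW sinα = 341.2 kN/m
Resisting = 51.4 + 1045.0·tan35.3° = 51.4 + 739.9 = 791.3 kN/m
FS = 791.3 / 341.2 = 2.319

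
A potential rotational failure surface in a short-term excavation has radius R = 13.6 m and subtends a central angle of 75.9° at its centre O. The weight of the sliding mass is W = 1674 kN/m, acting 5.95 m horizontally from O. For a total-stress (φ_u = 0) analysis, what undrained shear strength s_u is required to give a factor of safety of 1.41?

FS = s_u·L_a·R / (W·d), so s_u = FS·W·d / (L_a·R).
Arc length L_a = R·θ = 13.6·(75.9°·π/180) = 13.6·1.3247 = 18.02 m
s_u = 1.41·1674·5.95 / (18.02·13.6) = 14044.0 / 245.02 = 57.32 kPa

s_u = 57.3 kPa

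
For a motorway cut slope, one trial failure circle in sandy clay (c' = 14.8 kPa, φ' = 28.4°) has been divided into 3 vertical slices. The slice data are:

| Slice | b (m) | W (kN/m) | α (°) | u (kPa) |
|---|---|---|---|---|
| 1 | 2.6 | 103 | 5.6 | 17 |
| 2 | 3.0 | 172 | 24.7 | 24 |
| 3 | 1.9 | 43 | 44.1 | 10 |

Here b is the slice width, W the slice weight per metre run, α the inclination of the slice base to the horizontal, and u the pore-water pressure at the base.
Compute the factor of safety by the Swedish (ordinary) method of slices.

Ordinary method of slices: FS = Σ[c'·Δl_i + (W_i cosα_i − u_i·Δl_i)·tanφ'] / Σ W_i sinα_i, with Δl_i = b_i / cosα_i.
Slice 1: Δl = 2.6/cos5.6° = 2.612 m; N'_1 = 103·cos5.6° − 17·2.612 = 58.1; c'Δl = 38.66; W sinα = 10.1
Slice 2: Δl = 3.0/cos24.7° = 3.302 m; N'_2 = 172·cos24.7° − 24·3.302 = 77.0; c'Δl = 48.87; W sinα = 71.9
Slice 3: Δl = 1.9/cos44.1° = 2.646 m; N'_3 = 43·cos44.1° − 10·2.646 = 4.4; c'Δl = 39.16; W sinα = 29.9
Σc'Δl = 126.7 kN/m; ΣN' = 139.5 kN/m; ΣW sinα = 111.8 kN/m
Resisting = 126.7 + 139.5·tan28.4° = 126.7 + 75.4 = 202.1 kN/m
FS = 202.1 / 111.8 = 1.807

FS = 1.81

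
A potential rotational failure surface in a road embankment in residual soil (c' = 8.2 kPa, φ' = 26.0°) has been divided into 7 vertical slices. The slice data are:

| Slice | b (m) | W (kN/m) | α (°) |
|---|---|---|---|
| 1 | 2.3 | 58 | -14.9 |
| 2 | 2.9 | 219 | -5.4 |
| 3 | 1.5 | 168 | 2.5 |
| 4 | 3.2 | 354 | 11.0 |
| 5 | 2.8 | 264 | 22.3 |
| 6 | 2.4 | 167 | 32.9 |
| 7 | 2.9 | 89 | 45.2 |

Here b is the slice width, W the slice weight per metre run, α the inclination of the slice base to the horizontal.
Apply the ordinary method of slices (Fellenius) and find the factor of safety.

FS = 2.62

Ordinary method of slices: FS = Σ[c'·Δl_i + (W_i cosα_i)·tanφ'] / Σ W_i sinα_i, with Δl_i = b_i / cosα_i.
Slice 1: Δl = 2.3/cos(-14.9°) = 2.380 m; N'_1 = 58·cos(-14.9°) = 56.0; c'Δl = 19.52; W sinα = -14.9
Slice 2: Δl = 2.9/cos(-5.4°) = 2.913 m; N'_2 = 219·cos(-5.4°) = 218.0; c'Δl = 23.89; W sinα = -20.6
Slice 3: Δl = 1.5/cos2.5° = 1.501 m; N'_3 = 168·cos2.5° = 167.8; c'Δl = 12.31; W sinα = 7.3
Slice 4: Δl = 3.2/cos11.0° = 3.260 m; N'_4 = 354·cos11.0° = 347.5; c'Δl = 26.73; W sinα = 67.5
Slice 5: Δl = 2.8/cos22.3° = 3.026 m; N'_5 = 264·cos22.3° = 244.3; c'Δl = 24.82; W sinα = 100.2
Slice 6: Δl = 2.4/cos32.9° = 2.858 m; N'_6 = 167·cos32.9° = 140.2; c'Δl = 23.44; W sinα = 90.7
Slice 7: Δl = 2.9/cos45.2° = 4.116 m; N'_7 = 89·cos45.2° = 62.7; c'Δl = 33.75; W sinα = 63.2
Σc'Δl = 164.4 kN/m; ΣN' = 1236.6 kN/m; ΣW sinα = 293.4 kN/m
Resisting = 164.4 + 1236.6·tan26.0° = 164.4 + 603.1 = 767.6 kN/m
FS = 767.6 / 293.4 = 2.616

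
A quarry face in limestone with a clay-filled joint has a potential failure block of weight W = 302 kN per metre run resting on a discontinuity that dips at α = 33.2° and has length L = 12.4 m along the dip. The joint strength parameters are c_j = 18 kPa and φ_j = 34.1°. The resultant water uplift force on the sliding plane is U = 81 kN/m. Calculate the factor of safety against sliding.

Resolving the block weight along and normal to the plane and applying the Mohr–Coulomb strength on the joint:
N' = W cosα − U = 302·cos33.2° − 81 = 171.7 kN/m
Driving force T = W sinα = 302·sin33.2° = 165.4 kN/m
Resisting force R = c_j·L + N'·tanφ_j = 18·12.4 + 171.7·tan34.1° = 223.2 + 116.3 = 339.5 kN/m
FS = R / T = 339.5 / 165.4 = 2.053

FS = 2.05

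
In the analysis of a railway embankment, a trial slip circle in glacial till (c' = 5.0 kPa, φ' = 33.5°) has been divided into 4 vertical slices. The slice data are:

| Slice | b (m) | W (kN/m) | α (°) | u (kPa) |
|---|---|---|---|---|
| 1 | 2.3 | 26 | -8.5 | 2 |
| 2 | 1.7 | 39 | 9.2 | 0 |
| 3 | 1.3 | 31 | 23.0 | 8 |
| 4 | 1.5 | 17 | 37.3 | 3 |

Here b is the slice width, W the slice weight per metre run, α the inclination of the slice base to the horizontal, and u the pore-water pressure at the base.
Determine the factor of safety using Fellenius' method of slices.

FS = 3.74

Ordinary method of slices: FS = Σ[c'·Δl_i + (W_i cosα_i − u_i·Δl_i)·tanφ'] / Σ W_i sinα_i, with Δl_i = b_i / cosα_i.
Slice 1: Δl = 2.3/cos(-8.5°) = 2.326 m; N'_1 = 26·cos(-8.5°) − 2·2.326 = 21.1; c'Δl = 11.63; W sinα = -3.8
Slice 2: Δl = 1.7/cos9.2° = 1.722 m; N'_2 = 39·cos9.2° − 0·1.722 = 38.5; c'Δl = 8.61; W sinα = 6.2
Slice 3: Δl = 1.3/cos23.0° = 1.412 m; N'_3 = 31·cos23.0° − 8·1.412 = 17.2; c'Δl = 7.06; W sinα = 12.1
Slice 4: Δl = 1.5/cos37.3° = 1.886 m; N'_4 = 17·cos37.3° − 3·1.886 = 7.9; c'Δl = 9.43; W sinα = 10.3
Σc'Δl = 36.7 kN/m; ΣN' = 84.7 kN/m; ΣW sinα = 24.8 kN/m
Resisting = 36.7 + 84.7·tan33.5° = 36.7 + 56.0 = 92.8 kN/m
FS = 92.8 / 24.8 = 3.740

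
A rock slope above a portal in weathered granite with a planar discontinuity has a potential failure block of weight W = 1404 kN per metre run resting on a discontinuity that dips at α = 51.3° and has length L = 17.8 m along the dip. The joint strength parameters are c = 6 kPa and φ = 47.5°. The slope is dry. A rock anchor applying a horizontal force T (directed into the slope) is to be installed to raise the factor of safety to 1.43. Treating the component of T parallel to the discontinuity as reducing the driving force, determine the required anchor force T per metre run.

Resolving forces along and normal to the sliding plane, with the horizontal anchor force T adding T·sinα to the effective normal force and T·cosα acting up the plane against the driving force:
FS = [cL + (W cosα + T sinα) tanφ] / [W sinα − T cosα]
Without the anchor: N' = 877.8 kN/m, driving T_d = 1095.7 kN/m, resisting R = 6·17.8 + 877.8·tan47.5° = 1064.8 kN/m, FS = 0.97.
Setting FS = 1.43 and solving for T:
1.43·(1095.7 − T cos51.3°) = 1064.8 + T sin51.3°·tan47.5°
T·(sin51.3°·tan47.5° + 1.43·cos51.3°) = 1.43·1095.7 − 1064.8
T·(0.7804·1.0913 + 1.43·0.6252) = 1566.9 − 1064.8 = 502.1
T·1.7458 = 502.1
T = 287.6 kN/m

T = 288 kN/m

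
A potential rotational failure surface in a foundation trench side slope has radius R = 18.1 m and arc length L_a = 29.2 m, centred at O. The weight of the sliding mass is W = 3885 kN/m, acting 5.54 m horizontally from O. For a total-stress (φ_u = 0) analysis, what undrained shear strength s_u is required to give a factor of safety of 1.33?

FS = s_u·L_a·R / (W·d), so s_u = FS·W·d / (L_a·R).
s_u = 1.33·3885·5.54 / (29.20·18.1) = 28625.5 / 528.52 = 54.16 kPa

s_u = 54.2 kPa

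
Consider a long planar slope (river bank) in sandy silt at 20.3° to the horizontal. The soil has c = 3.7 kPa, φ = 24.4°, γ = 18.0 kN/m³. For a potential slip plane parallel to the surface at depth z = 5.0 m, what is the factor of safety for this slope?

FS = 1.35

For an infinite slope with a slip plane parallel to the surface (no pore pressure): FS = [c + γz cos²β tanφ] / [γz sinβ cosβ].
γz = 18.0·5.0 = 90.00 kN/m²
Numerator = 3.7 + 90.00·cos²20.3°·tan24.4° = 3.7 + 90.00·0.8796·0.4536 = 39.612 kPa
Denominator = 90.00·sin20.3°·cos20.3° = 90.00·0.3469·0.9379 = 29.285 kPa
FS = 39.612 / 29.285 = 1.353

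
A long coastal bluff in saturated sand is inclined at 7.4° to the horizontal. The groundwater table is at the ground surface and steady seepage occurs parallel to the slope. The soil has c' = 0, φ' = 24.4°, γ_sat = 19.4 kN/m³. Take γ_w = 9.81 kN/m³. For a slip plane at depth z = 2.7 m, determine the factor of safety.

FS = 1.73

With seepage parallel to the slope and the water table at the surface, the effective normal stress on the slip plane uses the buoyant unit weight γ' = γ_sat − γ_w while the driving shear stress uses γ_sat:
FS = [c' + γ' z cos²β tanφ'] / [γ_sat z sinβ cosβ]
(For c' = 0 this reduces to FS = (γ'/γ_sat)·tanφ'/tanβ.)
γ' = 19.4 − 9.81 = 9.59 kN/m³
Numerator = 0.0 + 9.59·2.7·cos²7.4°·tan24.4° = 0.0 + 9.59·2.7·0.9834·0.4536 = 11.551 kPa
Denominator = 19.4·2.7·sin7.4°·cos7.4° = 19.4·2.7·0.1288·0.9917 = 6.690 kPa
FS = 11.551 / 6.690 = 1.727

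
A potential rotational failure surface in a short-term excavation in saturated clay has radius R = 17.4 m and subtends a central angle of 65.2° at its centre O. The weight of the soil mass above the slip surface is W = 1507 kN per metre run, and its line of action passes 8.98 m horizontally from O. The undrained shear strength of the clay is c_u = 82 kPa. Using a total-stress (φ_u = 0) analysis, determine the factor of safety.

Taking moments about the centre O, the resisting moment is provided by the undrained shear strength acting along the arc:
Arc length L_a = R·θ = 17.4·(65.2°·π/180) = 17.4·1.1380 = 19.80 m
M_R = c_u·L_a·R = 82·19.80·17.4 = 28251.2 kN·m/m
M_D = W·d = 1507·8.98 = 13532.9 kN·m/m
FS = M_R / M_D = 28251.2 / 13532.9 = 2.088

FS = 2.09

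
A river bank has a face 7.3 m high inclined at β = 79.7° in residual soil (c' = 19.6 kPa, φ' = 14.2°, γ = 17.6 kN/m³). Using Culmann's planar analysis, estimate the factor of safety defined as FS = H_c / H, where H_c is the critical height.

FS = 0.99

H_c = (4c'/γ) · sinβ cosφ' / [1 − cos(β − φ')]
    = (4·19.6/17.6) · sin79.7°·cos14.2° / [1 − cos65.5°]
    = 4.455 · 0.9538 / 0.5853 = 7.26 m
FS = H_c / H = 7.26 / 7.3 = 0.994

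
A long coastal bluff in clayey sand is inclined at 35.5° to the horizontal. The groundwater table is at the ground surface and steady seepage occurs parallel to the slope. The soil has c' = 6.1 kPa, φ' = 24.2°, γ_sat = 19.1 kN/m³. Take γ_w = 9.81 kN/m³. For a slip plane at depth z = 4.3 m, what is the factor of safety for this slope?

With seepage parallel to the slope and the water table at the surface, the effective normal stress on the slip plane uses the buoyant unit weight γ' = γ_sat − γ_w while the driving shear stress uses γ_sat:
FS = [c' + γ' z cos²β tanφ'] / [γ_sat z sinβ cosβ]
γ' = 19.1 − 9.81 = 9.29 kN/m³
Numerator = 6.1 + 9.29·4.3·cos²35.5°·tan24.2° = 6.1 + 9.29·4.3·0.6628·0.4494 = 17.999 kPa
Denominator = 19.1·4.3·sin35.5°·cos35.5° = 19.1·4.3·0.5807·0.8141 = 38.828 kPa
FS = 17.999 / 38.828 = 0.464

FS = 0.46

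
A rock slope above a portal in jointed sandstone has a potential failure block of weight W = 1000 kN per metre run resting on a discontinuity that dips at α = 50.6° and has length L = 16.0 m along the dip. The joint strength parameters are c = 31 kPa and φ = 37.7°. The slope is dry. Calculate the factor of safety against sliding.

FS = 1.28

Resolving the block weight along and normal to the plane and applying the Mohr–Coulomb strength on the joint:
N' = W cosα = 1000·cos50.6° = 634.7 kN/m
Driving force T = W sinα = 1000·sin50.6° = 772.7 kN/m
Resisting force R = c·L + N'·tanφ = 31·16.0 + 634.7·tan37.7° = 496.0 + 490.6 = 986.6 kN/m
FS = R / T = 986.6 / 772.7 = 1.277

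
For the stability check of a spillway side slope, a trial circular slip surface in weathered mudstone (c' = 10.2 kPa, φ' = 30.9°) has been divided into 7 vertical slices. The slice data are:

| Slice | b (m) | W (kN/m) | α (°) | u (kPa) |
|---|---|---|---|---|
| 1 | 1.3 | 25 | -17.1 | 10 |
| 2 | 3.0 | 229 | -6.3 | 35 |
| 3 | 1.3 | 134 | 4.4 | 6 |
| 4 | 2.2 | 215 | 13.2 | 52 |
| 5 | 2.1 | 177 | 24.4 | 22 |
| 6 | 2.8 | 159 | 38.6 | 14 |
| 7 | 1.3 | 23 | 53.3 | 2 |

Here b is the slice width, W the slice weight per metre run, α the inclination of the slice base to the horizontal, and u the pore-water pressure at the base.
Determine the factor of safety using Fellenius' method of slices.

FS = 2.25

Ordinary method of slices: FS = Σ[c'·Δl_i + (W_i cosα_i − u_i·Δl_i)·tanφ'] / Σ W_i sinα_i, with Δl_i = b_i / cosα_i.
Slice 1: Δl = 1.3/cos(-17.1°) = 1.360 m; N'_1 = 25·cos(-17.1°) − 10·1.360 = 10.3; c'Δl = 13.87; W sinα = -7.4
Slice 2: Δl = 3.0/cos(-6.3°) = 3.018 m; N'_2 = 229·cos(-6.3°) − 35·3.018 = 122.0; c'Δl = 30.79; W sinα = -25.1
Slice 3: Δl = 1.3/cos4.4° = 1.304 m; N'_3 = 134·cos4.4° − 6·1.304 = 125.8; c'Δl = 13.30; W sinα = 10.3
Slice 4: Δl = 2.2/cos13.2° = 2.260 m; N'_4 = 215·cos13.2° − 52·2.260 = 91.8; c'Δl = 23.05; W sinα = 49.1
Slice 5: Δl = 2.1/cos24.4° = 2.306 m; N'_5 = 177·cos24.4° − 22·2.306 = 110.5; c'Δl = 23.52; W sinα = 73.1
Slice 6: Δl = 2.8/cos38.6° = 3.583 m; N'_6 = 159·cos38.6° − 14·3.583 = 74.1; c'Δl = 36.54; W sinα = 99.2
Slice 7: Δl = 1.3/cos53.3° = 2.175 m; N'_7 = 23·cos53.3° − 2·2.175 = 9.4; c'Δl = 22.19; W sinα = 18.4
Σc'Δl = 163.3 kN/m; ΣN' = 543.8 kN/m; ΣW sinα = 217.7 kN/m
Resisting = 163.3 + 543.8·tan30.9° = 163.3 + 325.5 = 488.7 kN/m
FS = 488.7 / 217.7 = 2.245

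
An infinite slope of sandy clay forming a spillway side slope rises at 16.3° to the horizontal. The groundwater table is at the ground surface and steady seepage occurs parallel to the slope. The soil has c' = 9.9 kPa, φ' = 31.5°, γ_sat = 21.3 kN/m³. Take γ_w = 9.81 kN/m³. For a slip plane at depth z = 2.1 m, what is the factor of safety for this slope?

FS = 1.95

With seepage parallel to the slope and the water table at the surface, the effective normal stress on the slip plane uses the buoyant unit weight γ' = γ_sat − γ_w while the driving shear stress uses γ_sat:
FS = [c' + γ' z cos²β tanφ'] / [γ_sat z sinβ cosβ]
γ' = 21.3 − 9.81 = 11.49 kN/m³
Numerator = 9.9 + 11.49·2.1·cos²16.3°·tan31.5° = 9.9 + 11.49·2.1·0.9212·0.6128 = 23.521 kPa
Denominator = 21.3·2.1·sin16.3°·cos16.3° = 21.3·2.1·0.2807·0.9598 = 12.050 kPa
FS = 23.521 / 12.050 = 1.952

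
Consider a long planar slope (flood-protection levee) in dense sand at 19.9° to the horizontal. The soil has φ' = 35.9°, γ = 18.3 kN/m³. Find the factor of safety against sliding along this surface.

FS = 2.00

For a dry cohesionless infinite slope the factor of safety is FS = tanφ' / tanβ.
FS = tan35.9° / tan19.9° = 0.7239 / 0.3620 = 2.000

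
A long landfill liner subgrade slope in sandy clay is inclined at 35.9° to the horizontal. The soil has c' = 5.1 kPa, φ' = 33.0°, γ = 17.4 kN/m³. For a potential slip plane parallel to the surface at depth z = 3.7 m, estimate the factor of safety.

FS = 1.06

For an infinite slope with a slip plane parallel to the surface (no pore pressure): FS = [c' + γz cos²β tanφ'] / [γz sinβ cosβ].
γz = 17.4·3.7 = 64.38 kN/m²
Numerator = 5.1 + 64.38·cos²35.9°·tan33.0° = 5.1 + 64.38·0.6562·0.6494 = 32.534 kPa
Denominator = 64.38·sin35.9°·cos35.9° = 64.38·0.5864·0.8100 = 30.580 kPa
FS = 32.534 / 30.580 = 1.064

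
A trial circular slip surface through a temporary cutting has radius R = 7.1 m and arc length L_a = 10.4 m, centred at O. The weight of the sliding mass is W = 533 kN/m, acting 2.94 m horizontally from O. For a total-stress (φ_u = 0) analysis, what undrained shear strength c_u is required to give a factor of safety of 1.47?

c_u = 31.2 kPa

FS = c_u·L_a·R / (W·d), so c_u = FS·W·d / (L_a·R).
c_u = 1.47·533·2.94 / (10.40·7.1) = 2303.5 / 73.84 = 31.20 kPa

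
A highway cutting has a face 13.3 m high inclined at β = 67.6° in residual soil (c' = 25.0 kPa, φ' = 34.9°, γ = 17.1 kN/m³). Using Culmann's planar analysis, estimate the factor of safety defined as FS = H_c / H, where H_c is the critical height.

H_c = (4c'/γ) · sinβ cosφ' / [1 − cos(β − φ')]
    = (4·25.0/17.1) · sin67.6°·cos34.9° / [1 − cos32.7°]
    = 5.848 · 0.7583 / 0.1585 = 27.98 m
FS = H_c / H = 27.98 / 13.3 = 2.104

FS = 2.10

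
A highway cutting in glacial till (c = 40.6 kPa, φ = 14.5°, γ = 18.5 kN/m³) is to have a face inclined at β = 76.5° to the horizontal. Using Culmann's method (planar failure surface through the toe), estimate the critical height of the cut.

H_c = 15.58 m

Culmann's analysis gives the critical failure plane at α_cr = (β + φ)/2 = (76.5 + 14.5)/2 = 45.5°, and the critical height
H_c = (4c/γ) · sinβ cosφ / [1 − cos(β − φ)]
    = (4·40.6/18.5) · sin76.5°·cos14.5° / [1 − cos(62.0°)]
    = 8.778 · 0.9724·0.9681 / [1 − 0.4695]
    = 8.778 · 0.9414 / 0.5305
    = 15.58 m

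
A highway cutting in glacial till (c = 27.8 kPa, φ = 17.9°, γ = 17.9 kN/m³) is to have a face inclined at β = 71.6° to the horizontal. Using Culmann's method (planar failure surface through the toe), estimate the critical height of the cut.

Culmann's analysis gives the critical failure plane at α_cr = (β + φ)/2 = (71.6 + 17.9)/2 = 44.8°, and the critical height
H_c = (4c/γ) · sinβ cosφ / [1 − cos(β − φ)]
    = (4·27.8/17.9) · sin71.6°·cos17.9° / [1 − cos(53.7°)]
    = 6.212 · 0.9489·0.9516 / [1 − 0.5920]
    = 6.212 · 0.9029 / 0.4080
    = 13.75 m

H_c = 13.75 m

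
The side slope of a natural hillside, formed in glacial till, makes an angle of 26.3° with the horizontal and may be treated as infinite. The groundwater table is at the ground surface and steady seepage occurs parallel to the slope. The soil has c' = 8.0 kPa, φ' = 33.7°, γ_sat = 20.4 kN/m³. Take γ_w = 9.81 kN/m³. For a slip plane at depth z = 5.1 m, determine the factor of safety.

FS = 0.89

With seepage parallel to the slope and the water table at the surface, the effective normal stress on the slip plane uses the buoyant unit weight γ' = γ_sat − γ_w while the driving shear stress uses γ_sat:
FS = [c' + γ' z cos²β tanφ'] / [γ_sat z sinβ cosβ]
γ' = 20.4 − 9.81 = 10.59 kN/m³
Numerator = 8.0 + 10.59·5.1·cos²26.3°·tan33.7° = 8.0 + 10.59·5.1·0.8037·0.6669 = 36.948 kPa
Denominator = 20.4·5.1·sin26.3°·cos26.3° = 20.4·5.1·0.4431·0.8965 = 41.325 kPa
FS = 36.948 / 41.325 = 0.894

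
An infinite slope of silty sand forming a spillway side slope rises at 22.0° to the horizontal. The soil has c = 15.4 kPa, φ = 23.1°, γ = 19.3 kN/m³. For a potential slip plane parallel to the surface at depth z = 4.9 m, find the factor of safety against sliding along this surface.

FS = 1.52

For an infinite slope with a slip plane parallel to the surface (no pore pressure): FS = [c + γz cos²β tanφ] / [γz sinβ cosβ].
γz = 19.3·4.9 = 94.57 kN/m²
Numerator = 15.4 + 94.57·cos²22.0°·tan23.1° = 15.4 + 94.57·0.8597·0.4265 = 50.077 kPa
Denominator = 94.57·sin22.0°·cos22.0° = 94.57·0.3746·0.9272 = 32.847 kPa
FS = 50.077 / 32.847 = 1.525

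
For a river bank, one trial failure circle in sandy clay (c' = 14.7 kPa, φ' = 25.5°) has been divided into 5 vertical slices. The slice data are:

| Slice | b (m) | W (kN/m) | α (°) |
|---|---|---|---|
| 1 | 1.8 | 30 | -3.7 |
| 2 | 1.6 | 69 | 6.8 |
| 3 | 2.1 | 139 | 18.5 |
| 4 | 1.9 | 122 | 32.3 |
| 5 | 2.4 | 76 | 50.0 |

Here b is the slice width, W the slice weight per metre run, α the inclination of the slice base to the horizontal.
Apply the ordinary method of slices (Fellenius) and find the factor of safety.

FS = 2.03

Ordinary method of slices: FS = Σ[c'·Δl_i + (W_i cosα_i)·tanφ'] / Σ W_i sinα_i, with Δl_i = b_i / cosα_i.
Slice 1: Δl = 1.8/cos(-3.7°) = 1.804 m; N'_1 = 30·cos(-3.7°) = 29.9; c'Δl = 26.52; W sinα = -1.9
Slice 2: Δl = 1.6/cos6.8° = 1.611 m; N'_2 = 69·cos6.8° = 68.5; c'Δl = 23.69; W sinα = 8.2
Slice 3: Δl = 2.1/cos18.5° = 2.214 m; N'_3 = 139·cos18.5° = 131.8; c'Δl = 32.55; W sinα = 44.1
Slice 4: Δl = 1.9/cos32.3° = 2.248 m; N'_4 = 122·cos32.3° = 103.1; c'Δl = 33.04; W sinα = 65.2
Slice 5: Δl = 2.4/cos50.0° = 3.734 m; N'_5 = 76·cos50.0° = 48.9; c'Δl = 54.89; W sinα = 58.2
Σc'Δl = 170.7 kN/m; ΣN' = 382.2 kN/m; ΣW sinα = 173.7 kN/m
Resisting = 170.7 + 382.2·tan25.5° = 170.7 + 182.3 = 353.0 kN/m
FS = 353.0 / 173.7 = 2.032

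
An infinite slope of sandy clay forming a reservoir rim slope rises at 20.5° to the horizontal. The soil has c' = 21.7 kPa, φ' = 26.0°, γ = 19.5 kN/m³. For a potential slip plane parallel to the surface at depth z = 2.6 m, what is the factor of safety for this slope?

FS = 2.61

For an infinite slope with a slip plane parallel to the surface (no pore pressure): FS = [c' + γz cos²β tanφ'] / [γz sinβ cosβ].
γz = 19.5·2.6 = 50.70 kN/m²
Numerator = 21.7 + 50.70·cos²20.5°·tan26.0° = 21.7 + 50.70·0.8774·0.4877 = 43.395 kPa
Denominator = 50.70·sin20.5°·cos20.5° = 50.70·0.3502·0.9367 = 16.631 kPa
FS = 43.395 / 16.631 = 2.609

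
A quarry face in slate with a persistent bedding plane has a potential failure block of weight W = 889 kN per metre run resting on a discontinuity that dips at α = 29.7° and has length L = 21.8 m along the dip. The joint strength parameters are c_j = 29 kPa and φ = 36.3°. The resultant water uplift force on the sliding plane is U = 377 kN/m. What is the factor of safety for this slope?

FS = 2.09

Resolving the block weight along and normal to the plane and applying the Mohr–Coulomb strength on the joint:
N' = W cosα − U = 889·cos29.7° − 377 = 395.2 kN/m
Driving force T = W sinα = 889·sin29.7° = 440.5 kN/m
Resisting force R = c_j·L + N'·tanφ = 29·21.8 + 395.2·tan36.3° = 632.2 + 290.3 = 922.5 kN/m
FS = R / T = 922.5 / 440.5 = 2.094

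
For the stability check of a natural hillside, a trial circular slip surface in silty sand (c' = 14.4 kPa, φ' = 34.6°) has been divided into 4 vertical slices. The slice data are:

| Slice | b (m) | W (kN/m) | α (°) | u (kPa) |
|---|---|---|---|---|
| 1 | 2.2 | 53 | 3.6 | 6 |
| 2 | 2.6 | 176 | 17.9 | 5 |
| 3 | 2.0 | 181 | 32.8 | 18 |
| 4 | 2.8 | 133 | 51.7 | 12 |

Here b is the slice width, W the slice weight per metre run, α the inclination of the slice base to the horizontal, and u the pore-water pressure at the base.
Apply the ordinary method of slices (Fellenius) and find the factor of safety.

FS = 1.53

Ordinary method of slices: FS = Σ[c'·Δl_i + (W_i cosα_i − u_i·Δl_i)·tanφ'] / Σ W_i sinα_i, with Δl_i = b_i / cosα_i.
Slice 1: Δl = 2.2/cos3.6° = 2.204 m; N'_1 = 53·cos3.6° − 6·2.204 = 39.7; c'Δl = 31.74; W sinα = 3.3
Slice 2: Δl = 2.6/cos17.9° = 2.732 m; N'_2 = 176·cos17.9° − 5·2.732 = 153.8; c'Δl = 39.34; W sinα = 54.1
Slice 3: Δl = 2.0/cos32.8° = 2.379 m; N'_3 = 181·cos32.8° − 18·2.379 = 109.3; c'Δl = 34.26; W sinα = 98.0
Slice 4: Δl = 2.8/cos51.7° = 4.518 m; N'_4 = 133·cos51.7° − 12·4.518 = 28.2; c'Δl = 65.06; W sinα = 104.4
Σc'Δl = 170.4 kN/m; ΣN' = 331.0 kN/m; ΣW sinα = 259.8 kN/m
Resisting = 170.4 + 331.0·tan34.6° = 170.4 + 228.4 = 398.8 kN/m
FS = 398.8 / 259.8 = 1.535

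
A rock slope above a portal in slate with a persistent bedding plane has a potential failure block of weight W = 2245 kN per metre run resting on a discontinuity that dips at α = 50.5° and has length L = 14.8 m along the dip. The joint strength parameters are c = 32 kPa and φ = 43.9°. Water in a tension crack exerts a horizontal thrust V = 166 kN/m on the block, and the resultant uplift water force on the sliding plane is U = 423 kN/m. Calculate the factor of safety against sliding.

Resolving the block weight along and normal to the plane and applying the Mohr–Coulomb strength on the joint:
N' = W cosα − U − V sinα = 2245·cos50.5° − 423 − 166·sin50.5° = 876.9 kN/m
Driving force T = W sinα + V cosα = 2245·sin50.5° + 166·cos50.5° = 1837.9 kN/m
Resisting force R = c·L + N'·tanφ = 32·14.8 + 876.9·tan43.9° = 473.6 + 843.9 = 1317.5 kN/m
FS = R / T = 1317.5 / 1837.9 = 0.717

FS = 0.72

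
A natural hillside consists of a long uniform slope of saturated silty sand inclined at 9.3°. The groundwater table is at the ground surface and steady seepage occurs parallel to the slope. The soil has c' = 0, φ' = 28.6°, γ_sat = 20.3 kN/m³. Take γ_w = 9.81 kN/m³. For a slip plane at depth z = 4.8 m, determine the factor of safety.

With seepage parallel to the slope and the water table at the surface, the effective normal stress on the slip plane uses the buoyant unit weight γ' = γ_sat − γ_w while the driving shear stress uses γ_sat:
FS = [c' + γ' z cos²β tanφ'] / [γ_sat z sinβ cosβ]
(For c' = 0 this reduces to FS = (γ'/γ_sat)·tanφ'/tanβ.)
γ' = 20.3 − 9.81 = 10.49 kN/m³
Numerator = 0.0 + 10.49·4.8·cos²9.3°·tan28.6° = 0.0 + 10.49·4.8·0.9739·0.5452 = 26.736 kPa
Denominator = 20.3·4.8·sin9.3°·cos9.3° = 20.3·4.8·0.1616·0.9869 = 15.540 kPa
FS = 26.736 / 15.540 = 1.720

FS = 1.72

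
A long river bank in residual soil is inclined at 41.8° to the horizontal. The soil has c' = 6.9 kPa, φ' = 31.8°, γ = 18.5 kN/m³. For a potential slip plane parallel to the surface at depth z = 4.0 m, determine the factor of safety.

FS = 0.88

For an infinite slope with a slip plane parallel to the surface (no pore pressure): FS = [c' + γz cos²β tanφ'] / [γz sinβ cosβ].
γz = 18.5·4.0 = 74.00 kN/m²
Numerator = 6.9 + 74.00·cos²41.8°·tan31.8° = 6.9 + 74.00·0.5557·0.6200 = 32.398 kPa
Denominator = 74.00·sin41.8°·cos41.8° = 74.00·0.6665·0.7455 = 36.769 kPa
FS = 32.398 / 36.769 = 0.881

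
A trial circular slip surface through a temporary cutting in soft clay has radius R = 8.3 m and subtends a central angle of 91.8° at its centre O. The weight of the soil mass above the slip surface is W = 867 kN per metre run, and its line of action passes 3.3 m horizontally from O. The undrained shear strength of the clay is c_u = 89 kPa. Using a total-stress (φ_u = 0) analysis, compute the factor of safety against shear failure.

Taking moments about the centre O, the resisting moment is provided by the undrained shear strength acting along the arc:
Arc length L_a = R·θ = 8.3·(91.8°·π/180) = 8.3·1.6022 = 13.30 m
M_R = c_u·L_a·R = 89·13.30·8.3 = 9823.5 kN·m/m
M_D = W·d = 867·3.3 = 2861.1 kN·m/m
FS = M_R / M_D = 9823.5 / 2861.1 = 3.433

FS = 3.43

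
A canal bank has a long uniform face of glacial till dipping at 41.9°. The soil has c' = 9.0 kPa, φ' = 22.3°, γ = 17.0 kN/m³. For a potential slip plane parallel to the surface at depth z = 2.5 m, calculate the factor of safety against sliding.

FS = 0.88

For an infinite slope with a slip plane parallel to the surface (no pore pressure): FS = [c' + γz cos²β tanφ'] / [γz sinβ cosβ].
γz = 17.0·2.5 = 42.50 kN/m²
Numerator = 9.0 + 42.50·cos²41.9°·tan22.3° = 9.0 + 42.50·0.5540·0.4101 = 18.657 kPa
Denominator = 42.50·sin41.9°·cos41.9° = 42.50·0.6678·0.7443 = 21.126 kPa
FS = 18.657 / 21.126 = 0.883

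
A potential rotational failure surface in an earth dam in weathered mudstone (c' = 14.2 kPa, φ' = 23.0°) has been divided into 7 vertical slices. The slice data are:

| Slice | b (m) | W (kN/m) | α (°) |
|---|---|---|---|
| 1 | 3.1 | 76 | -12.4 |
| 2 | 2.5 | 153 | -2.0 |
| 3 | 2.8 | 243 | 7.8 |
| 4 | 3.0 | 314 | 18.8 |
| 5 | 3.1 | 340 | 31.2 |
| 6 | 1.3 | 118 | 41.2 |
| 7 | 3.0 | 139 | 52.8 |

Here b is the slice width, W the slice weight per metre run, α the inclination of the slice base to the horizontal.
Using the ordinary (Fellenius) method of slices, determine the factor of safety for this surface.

FS = 1.75

Ordinary method of slices: FS = Σ[c'·Δl_i + (W_i cosα_i)·tanφ'] / Σ W_i sinα_i, with Δl_i = b_i / cosα_i.
Slice 1: Δl = 3.1/cos(-12.4°) = 3.174 m; N'_1 = 76·cos(-12.4°) = 74.2; c'Δl = 45.07; W sinα = -16.3
Slice 2: Δl = 2.5/cos(-2.0°) = 2.502 m; N'_2 = 153·cos(-2.0°) = 152.9; c'Δl = 35.52; W sinα = -5.3
Slice 3: Δl = 2.8/cos7.8° = 2.826 m; N'_3 = 243·cos7.8° = 240.8; c'Δl = 40.13; W sinα = 33.0
Slice 4: Δl = 3.0/cos18.8° = 3.169 m; N'_4 = 314·cos18.8° = 297.2; c'Δl = 45.00; W sinα = 101.2
Slice 5: Δl = 3.1/cos31.2° = 3.624 m; N'_5 = 340·cos31.2° = 290.8; c'Δl = 51.46; W sinα = 176.1
Slice 6: Δl = 1.3/cos41.2° = 1.728 m; N'_6 = 118·cos41.2° = 88.8; c'Δl = 24.53; W sinα = 77.7
Slice 7: Δl = 3.0/cos52.8° = 4.962 m; N'_7 = 139·cos52.8° = 84.0; c'Δl = 70.46; W sinα = 110.7
Σc'Δl = 312.2 kN/m; ΣN' = 1228.8 kN/m; ΣW sinα = 477.1 kN/m
Resisting = 312.2 + 1228.8·tan23.0° = 312.2 + 521.6 = 833.8 kN/m
FS = 833.8 / 477.1 = 1.748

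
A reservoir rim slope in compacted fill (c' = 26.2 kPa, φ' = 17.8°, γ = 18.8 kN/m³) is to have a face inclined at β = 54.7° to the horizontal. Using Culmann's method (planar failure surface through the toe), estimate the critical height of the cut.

H_c = 21.62 m

Culmann's analysis gives the critical failure plane at α_cr = (β + φ')/2 = (54.7 + 17.8)/2 = 36.2°, and the critical height
H_c = (4c'/γ) · sinβ cosφ' / [1 − cos(β − φ')]
    = (4·26.2/18.8) · sin54.7°·cos17.8° / [1 − cos(36.9°)]
    = 5.574 · 0.8161·0.9521 / [1 − 0.7997]
    = 5.574 · 0.7771 / 0.2003
    = 21.62 m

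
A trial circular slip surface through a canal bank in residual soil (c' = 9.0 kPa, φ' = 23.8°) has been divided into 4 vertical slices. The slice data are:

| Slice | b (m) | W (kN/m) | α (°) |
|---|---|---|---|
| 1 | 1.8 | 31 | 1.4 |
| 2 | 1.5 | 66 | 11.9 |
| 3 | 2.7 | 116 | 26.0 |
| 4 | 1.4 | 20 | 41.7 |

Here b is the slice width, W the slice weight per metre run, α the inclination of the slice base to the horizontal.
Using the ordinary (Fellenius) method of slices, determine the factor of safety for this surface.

FS = 2.15

Ordinary method of slices: FS = Σ[c'·Δl_i + (W_i cosα_i)·tanφ'] / Σ W_i sinα_i, with Δl_i = b_i / cosα_i.
Slice 1: Δl = 1.8/cos1.4° = 1.801 m; N'_1 = 31·cos1.4° = 31.0; c'Δl = 16.20; W sinα = 0.8
Slice 2: Δl = 1.5/cos11.9° = 1.533 m; N'_2 = 66·cos11.9° = 64.6; c'Δl = 13.80; W sinα = 13.6
Slice 3: Δl = 2.7/cos26.0° = 3.004 m; N'_3 = 116·cos26.0° = 104.3; c'Δl = 27.04; W sinα = 50.9
Slice 4: Δl = 1.4/cos41.7° = 1.875 m; N'_4 = 20·cos41.7° = 14.9; c'Δl = 16.88; W sinα = 13.3
Σc'Δl = 73.9 kN/m; ΣN' = 214.8 kN/m; ΣW sinα = 78.5 kN/m
Resisting = 73.9 + 214.8·tan23.8° = 73.9 + 94.7 = 168.6 kN/m
FS = 168.6 / 78.5 = 2.148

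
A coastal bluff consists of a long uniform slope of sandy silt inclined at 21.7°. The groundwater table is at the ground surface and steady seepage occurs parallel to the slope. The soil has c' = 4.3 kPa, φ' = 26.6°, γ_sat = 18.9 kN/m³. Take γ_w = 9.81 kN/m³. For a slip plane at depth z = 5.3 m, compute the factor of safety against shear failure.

FS = 0.73

With seepage parallel to the slope and the water table at the surface, the effective normal stress on the slip plane uses the buoyant unit weight γ' = γ_sat − γ_w while the driving shear stress uses γ_sat:
FS = [c' + γ' z cos²β tanφ'] / [γ_sat z sinβ cosβ]
γ' = 18.9 − 9.81 = 9.09 kN/m³
Numerator = 4.3 + 9.09·5.3·cos²21.7°·tan26.6° = 4.3 + 9.09·5.3·0.8633·0.5008 = 25.127 kPa
Denominator = 18.9·5.3·sin21.7°·cos21.7° = 18.9·5.3·0.3697·0.9291 = 34.413 kPa
FS = 25.127 / 34.413 = 0.730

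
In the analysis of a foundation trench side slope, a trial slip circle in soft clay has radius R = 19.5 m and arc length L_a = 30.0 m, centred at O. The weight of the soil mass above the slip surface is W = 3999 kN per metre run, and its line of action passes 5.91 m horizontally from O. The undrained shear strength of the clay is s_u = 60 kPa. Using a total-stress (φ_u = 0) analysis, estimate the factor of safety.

Taking moments about the centre O, the resisting moment is provided by the undrained shear strength acting along the arc:
M_R = s_u·L_a·R = 60·30.00·19.5 = 35100.0 kN·m/m
M_D = W·d = 3999·5.91 = 23634.1 kN·m/m
FS = M_R / M_D = 35100.0 / 23634.1 = 1.485

FS = 1.49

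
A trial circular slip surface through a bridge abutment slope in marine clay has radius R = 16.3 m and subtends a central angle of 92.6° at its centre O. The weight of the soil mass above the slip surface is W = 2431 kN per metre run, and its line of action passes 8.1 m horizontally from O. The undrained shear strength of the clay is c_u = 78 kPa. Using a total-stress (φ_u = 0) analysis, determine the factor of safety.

Taking moments about the centre O, the resisting moment is provided by the undrained shear strength acting along the arc:
Arc length L_a = R·θ = 16.3·(92.6°·π/180) = 16.3·1.6162 = 26.34 m
M_R = c_u·L_a·R = 78·26.34·16.3 = 33493.3 kN·m/m
M_D = W·d = 2431·8.1 = 19691.1 kN·m/m
FS = M_R / M_D = 33493.3 / 19691.1 = 1.701

FS = 1.70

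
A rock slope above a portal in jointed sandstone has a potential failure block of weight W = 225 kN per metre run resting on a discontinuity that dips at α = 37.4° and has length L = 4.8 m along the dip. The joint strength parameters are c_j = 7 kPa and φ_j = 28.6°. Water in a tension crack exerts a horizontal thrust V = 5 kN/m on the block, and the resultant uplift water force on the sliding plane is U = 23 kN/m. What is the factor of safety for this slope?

Resolving the block weight along and normal to the plane and applying the Mohr–Coulomb strength on the joint:
N' = W cosα − U − V sinα = 225·cos37.4° − 23 − 5·sin37.4° = 152.7 kN/m
Driving force T = W sinα + V cosα = 225·sin37.4° + 5·cos37.4° = 140.6 kN/m
Resisting force R = c_j·L + N'·tanφ_j = 7·4.8 + 152.7·tan28.6° = 33.6 + 83.3 = 116.9 kN/m
FS = R / T = 116.9 / 140.6 = 0.831

FS = 0.83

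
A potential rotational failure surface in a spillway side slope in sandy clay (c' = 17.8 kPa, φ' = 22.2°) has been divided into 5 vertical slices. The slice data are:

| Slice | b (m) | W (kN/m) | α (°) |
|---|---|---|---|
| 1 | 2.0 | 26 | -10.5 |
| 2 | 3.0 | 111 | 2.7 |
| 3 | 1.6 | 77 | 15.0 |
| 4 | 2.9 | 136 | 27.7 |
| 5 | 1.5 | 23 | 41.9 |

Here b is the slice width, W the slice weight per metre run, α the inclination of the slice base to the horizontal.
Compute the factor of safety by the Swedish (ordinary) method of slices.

FS = 3.59

Ordinary method of slices: FS = Σ[c'·Δl_i + (W_i cosα_i)·tanφ'] / Σ W_i sinα_i, with Δl_i = b_i / cosα_i.
Slice 1: Δl = 2.0/cos(-10.5°) = 2.034 m; N'_1 = 26·cos(-10.5°) = 25.6; c'Δl = 36.21; W sinα = -4.7
Slice 2: Δl = 3.0/cos2.7° = 3.003 m; N'_2 = 111·cos2.7° = 110.9; c'Δl = 53.46; W sinα = 5.2
Slice 3: Δl = 1.6/cos15.0° = 1.656 m; N'_3 = 77·cos15.0° = 74.4; c'Δl = 29.48; W sinα = 19.9
Slice 4: Δl = 2.9/cos27.7° = 3.275 m; N'_4 = 136·cos27.7° = 120.4; c'Δl = 58.30; W sinα = 63.2
Slice 5: Δl = 1.5/cos41.9° = 2.015 m; N'_5 = 23·cos41.9° = 17.1; c'Δl = 35.87; W sinα = 15.4
Σc'Δl = 213.3 kN/m; ΣN' = 348.4 kN/m; ΣW sinα = 99.0 kN/m
Resisting = 213.3 + 348.4·tan22.2° = 213.3 + 142.2 = 355.5 kN/m
FS = 355.5 / 99.0 = 3.591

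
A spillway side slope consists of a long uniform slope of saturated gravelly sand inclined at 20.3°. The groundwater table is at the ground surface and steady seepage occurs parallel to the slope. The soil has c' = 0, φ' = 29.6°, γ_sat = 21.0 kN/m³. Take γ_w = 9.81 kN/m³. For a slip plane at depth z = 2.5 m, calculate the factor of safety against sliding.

FS = 0.82

With seepage parallel to the slope and the water table at the surface, the effective normal stress on the slip plane uses the buoyant unit weight γ' = γ_sat − γ_w while the driving shear stress uses γ_sat:
FS = [c' + γ' z cos²β tanφ'] / [γ_sat z sinβ cosβ]
(For c' = 0 this reduces to FS = (γ'/γ_sat)·tanφ'/tanβ.)
γ' = 21.0 − 9.81 = 11.19 kN/m³
Numerator = 0.0 + 11.19·2.5·cos²20.3°·tan29.6° = 0.0 + 11.19·2.5·0.8796·0.5681 = 13.979 kPa
Denominator = 21.0·2.5·sin20.3°·cos20.3° = 21.0·2.5·0.3469·0.9379 = 17.083 kPa
FS = 13.979 / 17.083 = 0.818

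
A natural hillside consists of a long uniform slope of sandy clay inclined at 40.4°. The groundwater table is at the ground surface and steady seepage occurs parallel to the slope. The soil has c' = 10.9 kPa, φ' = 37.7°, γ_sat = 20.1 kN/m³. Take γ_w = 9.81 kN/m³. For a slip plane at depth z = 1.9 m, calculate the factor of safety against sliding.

With seepage parallel to the slope and the water table at the surface, the effective normal stress on the slip plane uses the buoyant unit weight γ' = γ_sat − γ_w while the driving shear stress uses γ_sat:
FS = [c' + γ' z cos²β tanφ'] / [γ_sat z sinβ cosβ]
γ' = 20.1 − 9.81 = 10.29 kN/m³
Numerator = 10.9 + 10.29·1.9·cos²40.4°·tan37.7° = 10.9 + 10.29·1.9·0.5799·0.7729 = 19.663 kPa
Denominator = 20.1·1.9·sin40.4°·cos40.4° = 20.1·1.9·0.6481·0.7615 = 18.849 kPa
FS = 19.663 / 18.849 = 1.043

FS = 1.04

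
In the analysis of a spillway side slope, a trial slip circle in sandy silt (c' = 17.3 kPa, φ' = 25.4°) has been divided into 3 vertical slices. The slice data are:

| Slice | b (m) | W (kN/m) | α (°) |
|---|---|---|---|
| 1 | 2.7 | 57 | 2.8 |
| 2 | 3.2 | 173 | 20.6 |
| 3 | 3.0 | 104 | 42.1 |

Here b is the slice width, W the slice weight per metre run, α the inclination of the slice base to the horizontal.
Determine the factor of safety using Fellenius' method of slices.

Ordinary method of slices: FS = Σ[c'·Δl_i + (W_i cosα_i)·tanφ'] / Σ W_i sinα_i, with Δl_i = b_i / cosα_i.
Slice 1: Δl = 2.7/cos2.8° = 2.703 m; N'_1 = 57·cos2.8° = 56.9; c'Δl = 46.77; W sinα = 2.8
Slice 2: Δl = 3.2/cos20.6° = 3.419 m; N'_2 = 173·cos20.6° = 161.9; c'Δl = 59.14; W sinα = 60.9
Slice 3: Δl = 3.0/cos42.1° = 4.043 m; N'_3 = 104·cos42.1° = 77.2; c'Δl = 69.95; W sinα = 69.7
Σc'Δl = 175.9 kN/m; ΣN' = 296.0 kN/m; ΣW sinα = 133.4 kN/m
Resisting = 175.9 + 296.0·tan25.4° = 175.9 + 140.6 = 316.4 kN/m
FS = 316.4 / 133.4 = 2.372

FS = 2.37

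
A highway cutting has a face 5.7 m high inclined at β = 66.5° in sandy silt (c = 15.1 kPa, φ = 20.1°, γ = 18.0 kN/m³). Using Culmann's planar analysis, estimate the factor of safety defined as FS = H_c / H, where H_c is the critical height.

FS = 1.63

H_c = (4c/γ) · sinβ cosφ / [1 − cos(β − φ)]
    = (4·15.1/18.0) · sin66.5°·cos20.1° / [1 − cos46.4°]
    = 3.356 · 0.8612 / 0.3104 = 9.31 m
FS = H_c / H = 9.31 / 5.7 = 1.633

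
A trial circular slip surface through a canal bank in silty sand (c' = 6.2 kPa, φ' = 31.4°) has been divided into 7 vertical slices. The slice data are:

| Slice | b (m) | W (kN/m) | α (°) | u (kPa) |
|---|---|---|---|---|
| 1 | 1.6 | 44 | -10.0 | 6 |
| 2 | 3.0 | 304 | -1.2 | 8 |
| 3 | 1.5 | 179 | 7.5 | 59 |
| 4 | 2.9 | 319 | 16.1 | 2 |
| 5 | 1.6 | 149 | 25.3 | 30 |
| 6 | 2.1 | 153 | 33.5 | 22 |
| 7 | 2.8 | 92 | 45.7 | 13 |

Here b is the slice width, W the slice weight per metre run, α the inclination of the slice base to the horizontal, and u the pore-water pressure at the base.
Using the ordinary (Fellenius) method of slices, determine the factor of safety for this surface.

Ordinary method of slices: FS = Σ[c'·Δl_i + (W_i cosα_i − u_i·Δl_i)·tanφ'] / Σ W_i sinα_i, with Δl_i = b_i / cosα_i.
Slice 1: Δl = 1.6/cos(-10.0°) = 1.625 m; N'_1 = 44·cos(-10.0°) − 6·1.625 = 33.6; c'Δl = 10.07; W sinα = -7.6
Slice 2: Δl = 3.0/cos(-1.2°) = 3.001 m; N'_2 = 304·cos(-1.2°) − 8·3.001 = 279.9; c'Δl = 18.60; W sinα = -6.4
Slice 3: Δl = 1.5/cos7.5° = 1.513 m; N'_3 = 179·cos7.5° − 59·1.513 = 88.2; c'Δl = 9.38; W sinα = 23.4
Slice 4: Δl = 2.9/cos16.1° = 3.018 m; N'_4 = 319·cos16.1° − 2·3.018 = 300.5; c'Δl = 18.71; W sinα = 88.5
Slice 5: Δl = 1.6/cos25.3° = 1.770 m; N'_5 = 149·cos25.3° − 30·1.770 = 81.6; c'Δl = 10.97; W sinα = 63.7
Slice 6: Δl = 2.1/cos33.5° = 2.518 m; N'_6 = 153·cos33.5° − 22·2.518 = 72.2; c'Δl = 15.61; W sinα = 84.4
Slice 7: Δl = 2.8/cos45.7° = 4.009 m; N'_7 = 92·cos45.7° − 13·4.009 = 12.1; c'Δl = 24.86; W sinα = 65.8
Σc'Δl = 108.2 kN/m; ΣN' = 868.1 kN/m; ΣW sinα = 311.8 kN/m
Resisting = 108.2 + 868.1·tan31.4° = 108.2 + 529.9 = 638.1 kN/m
FS = 638.1 / 311.8 = 2.047

FS = 2.05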